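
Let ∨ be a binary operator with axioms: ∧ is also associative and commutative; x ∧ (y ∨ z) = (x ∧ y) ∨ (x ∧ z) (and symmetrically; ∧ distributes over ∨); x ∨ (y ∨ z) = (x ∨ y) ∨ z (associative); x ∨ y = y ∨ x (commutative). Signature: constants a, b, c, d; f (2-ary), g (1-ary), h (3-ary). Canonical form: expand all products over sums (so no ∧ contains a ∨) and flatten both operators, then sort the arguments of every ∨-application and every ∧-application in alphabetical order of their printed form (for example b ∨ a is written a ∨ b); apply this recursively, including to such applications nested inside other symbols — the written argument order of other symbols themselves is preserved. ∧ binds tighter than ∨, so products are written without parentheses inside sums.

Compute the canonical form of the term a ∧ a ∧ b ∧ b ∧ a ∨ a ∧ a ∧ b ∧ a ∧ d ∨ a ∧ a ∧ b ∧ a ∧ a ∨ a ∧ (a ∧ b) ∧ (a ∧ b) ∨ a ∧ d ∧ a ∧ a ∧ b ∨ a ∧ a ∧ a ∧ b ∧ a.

Un-nest:  a ∧ a ∧ a ∧ b ∧ b ∨ a ∧ a ∧ a ∧ b ∧ d ∨ a ∧ a ∧ a ∧ a ∧ b ∨ a ∧ a ∧ a ∧ b ∧ b ∨ a ∧ a ∧ a ∧ b ∧ d ∨ a ∧ a ∧ a ∧ a ∧ b
Order the arguments:  a ∧ a ∧ a ∧ a ∧ b ∨ a ∧ a ∧ a ∧ a ∧ b ∨ a ∧ a ∧ a ∧ b ∧ b ∨ a ∧ a ∧ a ∧ b ∧ b ∨ a ∧ a ∧ a ∧ b ∧ d ∨ a ∧ a ∧ a ∧ b ∧ d

Answer: a ∧ a ∧ a ∧ a ∧ b ∨ a ∧ a ∧ a ∧ a ∧ b ∨ a ∧ a ∧ a ∧ b ∧ b ∨ a ∧ a ∧ a ∧ b ∧ b ∨ a ∧ a ∧ a ∧ b ∧ d ∨ a ∧ a ∧ a ∧ b ∧ d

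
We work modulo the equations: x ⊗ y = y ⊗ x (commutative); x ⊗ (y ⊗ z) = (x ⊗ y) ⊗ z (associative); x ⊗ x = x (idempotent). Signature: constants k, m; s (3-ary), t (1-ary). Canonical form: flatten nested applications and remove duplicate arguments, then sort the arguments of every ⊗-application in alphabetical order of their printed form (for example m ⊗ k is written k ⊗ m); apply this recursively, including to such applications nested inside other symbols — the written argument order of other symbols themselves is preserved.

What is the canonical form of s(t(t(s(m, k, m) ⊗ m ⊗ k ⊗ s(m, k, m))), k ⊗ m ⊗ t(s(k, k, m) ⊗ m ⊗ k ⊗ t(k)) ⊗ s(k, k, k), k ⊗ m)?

Work inside:  k ⊗ m ⊗ t(s(k, k, m) ⊗ m ⊗ k ⊗ t(k)) ⊗ s(k, k, k)
Simplify inside:  t(s(k, k, m) ⊗ m ⊗ k ⊗ t(k))  →  t(k ⊗ m ⊗ s(k, k, m) ⊗ t(k))
Order the arguments:  k ⊗ m ⊗ s(k, k, k) ⊗ t(k ⊗ m ⊗ s(k, k, m) ⊗ t(k))
Put back:  s(t(t(k ⊗ m ⊗ s(m, k, m))), k ⊗ m ⊗ s(k, k, k) ⊗ t(k ⊗ m ⊗ s(k, k, m) ⊗ t(k)), k ⊗ m)

Answer: s(t(t(k ⊗ m ⊗ s(m, k, m))), k ⊗ m ⊗ s(k, k, k) ⊗ t(k ⊗ m ⊗ s(k, k, m) ⊗ t(k)), k ⊗ m)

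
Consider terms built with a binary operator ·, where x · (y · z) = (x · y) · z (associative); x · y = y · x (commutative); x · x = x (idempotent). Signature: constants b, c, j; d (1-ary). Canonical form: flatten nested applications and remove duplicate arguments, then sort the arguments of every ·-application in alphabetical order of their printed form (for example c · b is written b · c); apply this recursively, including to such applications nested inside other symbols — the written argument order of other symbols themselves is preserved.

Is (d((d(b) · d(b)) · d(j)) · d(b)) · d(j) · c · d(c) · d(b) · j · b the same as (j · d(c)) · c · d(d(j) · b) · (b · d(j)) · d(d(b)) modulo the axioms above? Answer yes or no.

Answer: no — b · c · d(b) · d(c) · d(d(b) · d(j)) · d(j) · j vs b · c · d(b · d(j)) · d(c) · d(d(b)) · d(j) · j

Derivation:
Left:  (d((d(b) · d(b)) · d(j)) · d(b)) · d(j) · c · d(c) · d(b) · j · b
  Un-nest:  d((d(b) · d(b)) · d(j)) · d(b) · d(j) · c · d(c) · d(b) · j · b
  Inside:  d((d(b) · d(b)) · d(j))  →  d(d(b) · d(j))
  Deduplicate:  drop duplicate d(b)
  Sort arguments:  b · c · d(b) · d(c) · d(d(b) · d(j)) · d(j) · j
Right:  (j · d(c)) · c · d(d(j) · b) · (b · d(j)) · d(d(b))
  Flatten:  j · d(c) · c · d(d(j) · b) · b · d(j) · d(d(b))
  Simplify inside:  d(d(j) · b)  →  d(b · d(j))
  Order the arguments:  b · c · d(b · d(j)) · d(c) · d(d(b)) · d(j) · j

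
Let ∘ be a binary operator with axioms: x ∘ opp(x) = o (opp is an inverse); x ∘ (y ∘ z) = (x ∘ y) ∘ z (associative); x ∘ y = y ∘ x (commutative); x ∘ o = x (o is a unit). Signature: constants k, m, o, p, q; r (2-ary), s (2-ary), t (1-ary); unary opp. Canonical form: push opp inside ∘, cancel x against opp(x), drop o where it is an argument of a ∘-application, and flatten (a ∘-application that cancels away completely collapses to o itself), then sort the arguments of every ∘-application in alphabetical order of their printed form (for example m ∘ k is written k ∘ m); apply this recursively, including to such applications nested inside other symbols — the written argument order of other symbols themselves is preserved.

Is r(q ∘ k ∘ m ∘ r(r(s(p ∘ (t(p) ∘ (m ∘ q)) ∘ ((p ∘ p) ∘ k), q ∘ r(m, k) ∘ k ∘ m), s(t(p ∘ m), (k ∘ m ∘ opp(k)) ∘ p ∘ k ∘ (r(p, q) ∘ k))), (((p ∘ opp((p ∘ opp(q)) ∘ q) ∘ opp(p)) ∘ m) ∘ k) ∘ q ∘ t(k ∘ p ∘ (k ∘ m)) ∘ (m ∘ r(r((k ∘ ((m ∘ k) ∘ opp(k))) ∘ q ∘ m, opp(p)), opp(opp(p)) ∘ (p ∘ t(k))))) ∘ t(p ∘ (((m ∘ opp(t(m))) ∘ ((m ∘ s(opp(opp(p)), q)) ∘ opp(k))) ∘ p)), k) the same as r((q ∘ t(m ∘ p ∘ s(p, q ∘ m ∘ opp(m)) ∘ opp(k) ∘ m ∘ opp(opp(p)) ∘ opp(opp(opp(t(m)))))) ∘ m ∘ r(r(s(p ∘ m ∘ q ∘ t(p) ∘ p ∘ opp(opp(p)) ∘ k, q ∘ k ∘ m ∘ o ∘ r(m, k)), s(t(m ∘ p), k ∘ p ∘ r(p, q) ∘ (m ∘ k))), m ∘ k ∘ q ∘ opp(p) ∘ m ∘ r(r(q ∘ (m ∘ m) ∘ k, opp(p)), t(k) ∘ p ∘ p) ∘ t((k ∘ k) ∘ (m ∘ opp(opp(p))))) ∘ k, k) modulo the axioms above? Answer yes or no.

Left:  r(q ∘ k ∘ m ∘ r(r(s(p ∘ (t(p) ∘ (m ∘ q)) ∘ ((p ∘ p) ∘ k), q ∘ r(m, k) ∘ k ∘ m), s(t(p ∘ m), (k ∘ m ∘ opp(k)) ∘ p ∘ k ∘ (r(p, q) ∘ k))), (((p ∘ opp((p ∘ opp(q)) ∘ q) ∘ opp(p)) ∘ m) ∘ k) ∘ q ∘ t(k ∘ p ∘ (k ∘ m)) ∘ (m ∘ r(r((k ∘ ((m ∘ k) ∘ opp(k))) ∘ q ∘ m, opp(p)), opp(opp(p)) ∘ (p ∘ t(k))))) ∘ t(p ∘ (((m ∘ opp(t(m))) ∘ ((m ∘ s(opp(opp(p)), q)) ∘ opp(k))) ∘ p)), k)
  Focus inside:  q ∘ k ∘ m ∘ r(r(s(p ∘ (t(p) ∘ (m ∘ q)) ∘ ((p ∘ p) ∘ k), q ∘ r(m, k) ∘ k ∘ m), s(t(p ∘ m), (k ∘ m ∘ opp(k)) ∘ p ∘ k ∘ (r(p, q) ∘ k))), (((p ∘ opp((p ∘ opp(q)) ∘ q) ∘ opp(p)) ∘ m) ∘ k) ∘ q ∘ t(k ∘ p ∘ (k ∘ m)) ∘ (m ∘ r(r((k ∘ ((m ∘ k) ∘ opp(k))) ∘ q ∘ m, opp(p)), opp(opp(p)) ∘ (p ∘ t(k))))) ∘ t(p ∘ (((m ∘ opp(t(m))) ∘ ((m ∘ s(opp(opp(p)), q)) ∘ opp(k))) ∘ p))
  Push opp inside:  distribute opp over ∘ and collapse double opp
  Combine occurrences:  q ∘ k ∘ m ∘ r(r(s(k ∘ m ∘ p ∘ p ∘ p ∘ q ∘ t(p), k ∘ m ∘ q ∘ r(m, k)), s(t(m ∘ p), k ∘ k ∘ m ∘ p ∘ r(p, q))), k ∘ m ∘ m ∘ opp(p) ∘ q ∘ r(r(k ∘ m ∘ m ∘ q, opp(p)), p ∘ p ∘ t(k)) ∘ t(k ∘ k ∘ m ∘ p)) ∘ t(m ∘ m ∘ opp(k) ∘ opp(t(m)) ∘ p ∘ p ∘ s(p, q))
  Order the arguments:  k ∘ m ∘ q ∘ r(r(s(k ∘ m ∘ p ∘ p ∘ p ∘ q ∘ t(p), k ∘ m ∘ q ∘ r(m, k)), s(t(m ∘ p), k ∘ k ∘ m ∘ p ∘ r(p, q))), k ∘ m ∘ m ∘ opp(p) ∘ q ∘ r(r(k ∘ m ∘ m ∘ q, opp(p)), p ∘ p ∘ t(k)) ∘ t(k ∘ k ∘ m ∘ p)) ∘ t(m ∘ m ∘ opp(k) ∘ opp(t(m)) ∘ p ∘ p ∘ s(p, q))
  Rebuild:  r(k ∘ m ∘ q ∘ r(r(s(k ∘ m ∘ p ∘ p ∘ p ∘ q ∘ t(p), k ∘ m ∘ q ∘ r(m, k)), s(t(m ∘ p), k ∘ k ∘ m ∘ p ∘ r(p, q))), k ∘ m ∘ m ∘ opp(p) ∘ q ∘ r(r(k ∘ m ∘ m ∘ q, opp(p)), p ∘ p ∘ t(k)) ∘ t(k ∘ k ∘ m ∘ p)) ∘ t(m ∘ m ∘ opp(k) ∘ opp(t(m)) ∘ p ∘ p ∘ s(p, q)), k)
Right:  r((q ∘ t(m ∘ p ∘ s(p, q ∘ m ∘ opp(m)) ∘ opp(k) ∘ m ∘ opp(opp(p)) ∘ opp(opp(opp(t(m)))))) ∘ m ∘ r(r(s(p ∘ m ∘ q ∘ t(p) ∘ p ∘ opp(opp(p)) ∘ k, q ∘ k ∘ m ∘ o ∘ r(m, k)), s(t(m ∘ p), k ∘ p ∘ r(p, q) ∘ (m ∘ k))), m ∘ k ∘ q ∘ opp(p) ∘ m ∘ r(r(q ∘ (m ∘ m) ∘ k, opp(p)), t(k) ∘ p ∘ p) ∘ t((k ∘ k) ∘ (m ∘ opp(opp(p))))) ∘ k, k)
  Focus inside:  (q ∘ t(m ∘ p ∘ s(p, q ∘ m ∘ opp(m)) ∘ opp(k) ∘ m ∘ opp(opp(p)) ∘ opp(opp(opp(t(m)))))) ∘ m ∘ r(r(s(p ∘ m ∘ q ∘ t(p) ∘ p ∘ opp(opp(p)) ∘ k, q ∘ k ∘ m ∘ o ∘ r(m, k)), s(t(m ∘ p), k ∘ p ∘ r(p, q) ∘ (m ∘ k))), m ∘ k ∘ q ∘ opp(p) ∘ m ∘ r(r(q ∘ (m ∘ m) ∘ k, opp(p)), t(k) ∘ p ∘ p) ∘ t((k ∘ k) ∘ (m ∘ opp(opp(p))))) ∘ k
  Push opp inside:  distribute opp over ∘ and collapse double opp
  Collect:  q ∘ t(m ∘ m ∘ opp(k) ∘ opp(t(m)) ∘ p ∘ p ∘ s(p, q)) ∘ m ∘ r(r(s(k ∘ m ∘ p ∘ p ∘ p ∘ q ∘ t(p), k ∘ m ∘ q ∘ r(m, k)), s(t(m ∘ p), k ∘ k ∘ m ∘ p ∘ r(p, q))), k ∘ m ∘ m ∘ opp(p) ∘ q ∘ r(r(k ∘ m ∘ m ∘ q, opp(p)), p ∘ p ∘ t(k)) ∘ t(k ∘ k ∘ m ∘ p)) ∘ k
  Order the arguments:  k ∘ m ∘ q ∘ r(r(s(k ∘ m ∘ p ∘ p ∘ p ∘ q ∘ t(p), k ∘ m ∘ q ∘ r(m, k)), s(t(m ∘ p), k ∘ k ∘ m ∘ p ∘ r(p, q))), k ∘ m ∘ m ∘ opp(p) ∘ q ∘ r(r(k ∘ m ∘ m ∘ q, opp(p)), p ∘ p ∘ t(k)) ∘ t(k ∘ k ∘ m ∘ p)) ∘ t(m ∘ m ∘ opp(k) ∘ opp(t(m)) ∘ p ∘ p ∘ s(p, q))
  Rebuild:  r(k ∘ m ∘ q ∘ r(r(s(k ∘ m ∘ p ∘ p ∘ p ∘ q ∘ t(p), k ∘ m ∘ q ∘ r(m, k)), s(t(m ∘ p), k ∘ k ∘ m ∘ p ∘ r(p, q))), k ∘ m ∘ m ∘ opp(p) ∘ q ∘ r(r(k ∘ m ∘ m ∘ q, opp(p)), p ∘ p ∘ t(k)) ∘ t(k ∘ k ∘ m ∘ p)) ∘ t(m ∘ m ∘ opp(k) ∘ opp(t(m)) ∘ p ∘ p ∘ s(p, q)), k)

Answer: yes — both canonical forms are r(k ∘ m ∘ q ∘ r(r(s(k ∘ m ∘ p ∘ p ∘ p ∘ q ∘ t(p), k ∘ m ∘ q ∘ r(m, k)), s(t(m ∘ p), k ∘ k ∘ m ∘ p ∘ r(p, q))), k ∘ m ∘ m ∘ opp(p) ∘ q ∘ r(r(k ∘ m ∘ m ∘ q, opp(p)), p ∘ p ∘ t(k)) ∘ t(k ∘ k ∘ m ∘ p)) ∘ t(m ∘ m ∘ opp(k) ∘ opp(t(m)) ∘ p ∘ p ∘ s(p, q)), k)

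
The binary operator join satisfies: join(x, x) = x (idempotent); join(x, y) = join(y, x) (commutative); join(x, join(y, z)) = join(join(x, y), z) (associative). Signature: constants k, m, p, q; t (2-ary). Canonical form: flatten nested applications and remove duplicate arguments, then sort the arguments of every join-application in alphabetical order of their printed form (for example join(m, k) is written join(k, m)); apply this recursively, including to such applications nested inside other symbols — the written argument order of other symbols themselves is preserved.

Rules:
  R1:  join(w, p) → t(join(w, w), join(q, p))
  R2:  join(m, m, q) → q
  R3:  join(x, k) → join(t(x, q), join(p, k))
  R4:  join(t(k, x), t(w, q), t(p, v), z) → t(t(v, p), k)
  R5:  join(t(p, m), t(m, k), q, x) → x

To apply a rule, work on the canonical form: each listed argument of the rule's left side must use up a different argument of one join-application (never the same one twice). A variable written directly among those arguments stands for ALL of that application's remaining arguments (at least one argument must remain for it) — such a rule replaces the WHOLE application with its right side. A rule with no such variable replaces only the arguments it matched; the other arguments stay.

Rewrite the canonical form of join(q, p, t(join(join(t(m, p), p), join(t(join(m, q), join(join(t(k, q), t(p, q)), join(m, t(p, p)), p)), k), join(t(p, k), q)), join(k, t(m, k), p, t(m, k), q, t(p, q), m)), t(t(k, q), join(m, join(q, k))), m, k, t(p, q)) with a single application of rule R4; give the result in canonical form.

Canonical form:  join(k, m, p, q, t(join(k, p, q, t(join(m, q), join(m, p, t(k, q), t(p, p), t(p, q))), t(m, p), t(p, k)), join(k, m, p, q, t(m, k), t(p, q))), t(p, q), t(t(k, q), join(k, m, q)))
R4 matches:  uses t(k, q), t(p, p), t(p, q);  v := p, w := p, x := q, z := join(m, p)
The extension variable absorbs all remaining arguments, so the whole application is rewritten.
New term:  join(k, m, p, q, t(join(k, p, q, t(join(m, q), t(t(p, p), k)), t(m, p), t(p, k)), join(k, m, p, q, t(m, k), t(p, q))), t(p, q), t(t(k, q), join(k, m, q)))

Answer: join(k, m, p, q, t(join(k, p, q, t(join(m, q), t(t(p, p), k)), t(m, p), t(p, k)), join(k, m, p, q, t(m, k), t(p, q))), t(p, q), t(t(k, q), join(k, m, q)))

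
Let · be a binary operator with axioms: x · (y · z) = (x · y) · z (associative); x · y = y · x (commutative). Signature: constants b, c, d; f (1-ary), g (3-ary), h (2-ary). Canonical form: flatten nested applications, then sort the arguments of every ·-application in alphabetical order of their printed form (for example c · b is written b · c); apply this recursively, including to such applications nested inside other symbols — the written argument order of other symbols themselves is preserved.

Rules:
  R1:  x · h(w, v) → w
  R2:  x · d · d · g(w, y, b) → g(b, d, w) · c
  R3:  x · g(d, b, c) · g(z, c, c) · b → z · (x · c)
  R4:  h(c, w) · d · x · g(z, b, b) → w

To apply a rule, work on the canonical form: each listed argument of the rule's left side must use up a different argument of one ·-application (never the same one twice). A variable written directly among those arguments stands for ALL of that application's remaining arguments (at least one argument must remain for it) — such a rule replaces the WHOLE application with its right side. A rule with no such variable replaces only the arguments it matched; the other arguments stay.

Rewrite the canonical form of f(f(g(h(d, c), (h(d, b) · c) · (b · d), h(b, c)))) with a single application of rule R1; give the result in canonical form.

Answer: f(f(g(h(d, c), d, h(b, c))))

Derivation:
Canonical form:  f(f(g(h(d, c), b · c · d · h(d, b), h(b, c))))
Match R1:  consume h(d, b);  v := b, w := d, x := b · c · d
The extension variable absorbs all remaining arguments, so the whole application is rewritten.
New term:  f(f(g(h(d, c), d, h(b, c))))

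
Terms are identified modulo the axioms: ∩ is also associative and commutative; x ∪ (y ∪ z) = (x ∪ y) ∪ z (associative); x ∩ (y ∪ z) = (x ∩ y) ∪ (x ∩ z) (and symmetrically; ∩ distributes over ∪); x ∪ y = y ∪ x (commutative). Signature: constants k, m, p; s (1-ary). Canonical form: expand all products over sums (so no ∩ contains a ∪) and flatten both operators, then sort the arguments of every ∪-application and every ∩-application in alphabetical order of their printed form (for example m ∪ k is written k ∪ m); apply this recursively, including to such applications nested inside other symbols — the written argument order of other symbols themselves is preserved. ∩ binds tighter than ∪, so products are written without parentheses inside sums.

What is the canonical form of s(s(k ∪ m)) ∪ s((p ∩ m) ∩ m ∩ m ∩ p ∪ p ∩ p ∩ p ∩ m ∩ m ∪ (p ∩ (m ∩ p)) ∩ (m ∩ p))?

Un-nest:  s(s(k ∪ m)) ∪ s(m ∩ m ∩ m ∩ p ∩ p ∪ m ∩ m ∩ p ∩ p ∩ p ∪ m ∩ m ∩ p ∩ p ∩ p)
Sort:  s(m ∩ m ∩ m ∩ p ∩ p ∪ m ∩ m ∩ p ∩ p ∩ p ∪ m ∩ m ∩ p ∩ p ∩ p) ∪ s(s(k ∪ m))

Answer: s(m ∩ m ∩ m ∩ p ∩ p ∪ m ∩ m ∩ p ∩ p ∩ p ∪ m ∩ m ∩ p ∩ p ∩ p) ∪ s(s(k ∪ m))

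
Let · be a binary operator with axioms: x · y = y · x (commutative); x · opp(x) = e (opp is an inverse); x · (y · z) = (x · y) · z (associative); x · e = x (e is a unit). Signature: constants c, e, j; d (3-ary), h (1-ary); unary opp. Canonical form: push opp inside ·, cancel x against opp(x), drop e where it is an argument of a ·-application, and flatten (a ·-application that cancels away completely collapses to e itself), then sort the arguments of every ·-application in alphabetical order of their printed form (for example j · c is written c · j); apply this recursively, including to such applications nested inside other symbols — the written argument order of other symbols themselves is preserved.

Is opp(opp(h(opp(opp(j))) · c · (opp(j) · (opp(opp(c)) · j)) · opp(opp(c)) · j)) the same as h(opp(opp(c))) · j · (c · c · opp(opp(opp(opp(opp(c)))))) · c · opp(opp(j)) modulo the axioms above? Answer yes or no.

Left:  opp(opp(h(opp(opp(j))) · c · (opp(j) · (opp(opp(c)) · j)) · opp(opp(c)) · j))
  Push opp inside:  distribute opp over · and collapse double opp
  Collect terms:  h(j) · c · c · c · j
  Sort:  c · c · c · h(j) · j
Right:  h(opp(opp(c))) · j · (c · c · opp(opp(opp(opp(opp(c)))))) · c · opp(opp(j))
  Push opp inside:  distribute opp over · and collapse double opp
  Combine occurrences:  h(c) · j · j · c · c
  Sort:  c · c · h(c) · j · j

Answer: no — c · c · c · h(j) · j vs c · c · h(c) · j · j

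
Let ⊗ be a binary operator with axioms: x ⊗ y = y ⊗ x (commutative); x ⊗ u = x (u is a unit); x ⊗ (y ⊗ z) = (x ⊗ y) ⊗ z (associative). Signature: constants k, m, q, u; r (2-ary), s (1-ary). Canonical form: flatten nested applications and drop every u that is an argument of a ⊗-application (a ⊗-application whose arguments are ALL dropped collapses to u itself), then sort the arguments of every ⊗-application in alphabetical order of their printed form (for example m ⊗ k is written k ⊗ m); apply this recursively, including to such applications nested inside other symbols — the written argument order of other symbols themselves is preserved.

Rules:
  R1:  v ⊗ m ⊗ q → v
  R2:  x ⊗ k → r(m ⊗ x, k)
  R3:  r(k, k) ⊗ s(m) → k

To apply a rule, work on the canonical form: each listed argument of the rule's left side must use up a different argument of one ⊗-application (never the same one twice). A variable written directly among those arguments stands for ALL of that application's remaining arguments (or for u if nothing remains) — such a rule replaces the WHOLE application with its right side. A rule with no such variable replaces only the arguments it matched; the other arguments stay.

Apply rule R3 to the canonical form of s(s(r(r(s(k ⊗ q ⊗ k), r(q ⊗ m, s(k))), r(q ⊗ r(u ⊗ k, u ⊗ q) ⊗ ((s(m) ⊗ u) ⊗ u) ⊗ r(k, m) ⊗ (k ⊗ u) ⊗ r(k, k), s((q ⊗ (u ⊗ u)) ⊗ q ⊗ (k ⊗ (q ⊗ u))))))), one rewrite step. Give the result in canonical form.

Canonical form:  s(s(r(r(s(k ⊗ k ⊗ q), r(m ⊗ q, s(k))), r(k ⊗ q ⊗ r(k, k) ⊗ r(k, m) ⊗ r(k, q) ⊗ s(m), s(k ⊗ q ⊗ q ⊗ q)))))
Match R3:  consume r(k, k), s(m)
New term:  s(s(r(r(s(k ⊗ k ⊗ q), r(m ⊗ q, s(k))), r(k ⊗ k ⊗ q ⊗ r(k, m) ⊗ r(k, q), s(k ⊗ q ⊗ q ⊗ q)))))

Answer: s(s(r(r(s(k ⊗ k ⊗ q), r(m ⊗ q, s(k))), r(k ⊗ k ⊗ q ⊗ r(k, m) ⊗ r(k, q), s(k ⊗ q ⊗ q ⊗ q)))))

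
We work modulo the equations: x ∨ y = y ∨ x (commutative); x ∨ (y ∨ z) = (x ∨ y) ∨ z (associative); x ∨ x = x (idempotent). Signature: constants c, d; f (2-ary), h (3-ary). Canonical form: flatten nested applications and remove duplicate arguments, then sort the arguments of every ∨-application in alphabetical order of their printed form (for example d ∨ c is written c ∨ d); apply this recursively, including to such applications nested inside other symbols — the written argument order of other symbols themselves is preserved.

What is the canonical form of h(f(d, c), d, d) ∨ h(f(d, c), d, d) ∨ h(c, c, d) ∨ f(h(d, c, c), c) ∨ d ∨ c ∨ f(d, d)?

Deduplicate:  drop duplicate h(f(d, c), d, d)
Sort arguments:  c ∨ d ∨ f(d, d) ∨ f(h(d, c, c), c) ∨ h(c, c, d) ∨ h(f(d, c), d, d)

Answer: c ∨ d ∨ f(d, d) ∨ f(h(d, c, c), c) ∨ h(c, c, d) ∨ h(f(d, c), d, d)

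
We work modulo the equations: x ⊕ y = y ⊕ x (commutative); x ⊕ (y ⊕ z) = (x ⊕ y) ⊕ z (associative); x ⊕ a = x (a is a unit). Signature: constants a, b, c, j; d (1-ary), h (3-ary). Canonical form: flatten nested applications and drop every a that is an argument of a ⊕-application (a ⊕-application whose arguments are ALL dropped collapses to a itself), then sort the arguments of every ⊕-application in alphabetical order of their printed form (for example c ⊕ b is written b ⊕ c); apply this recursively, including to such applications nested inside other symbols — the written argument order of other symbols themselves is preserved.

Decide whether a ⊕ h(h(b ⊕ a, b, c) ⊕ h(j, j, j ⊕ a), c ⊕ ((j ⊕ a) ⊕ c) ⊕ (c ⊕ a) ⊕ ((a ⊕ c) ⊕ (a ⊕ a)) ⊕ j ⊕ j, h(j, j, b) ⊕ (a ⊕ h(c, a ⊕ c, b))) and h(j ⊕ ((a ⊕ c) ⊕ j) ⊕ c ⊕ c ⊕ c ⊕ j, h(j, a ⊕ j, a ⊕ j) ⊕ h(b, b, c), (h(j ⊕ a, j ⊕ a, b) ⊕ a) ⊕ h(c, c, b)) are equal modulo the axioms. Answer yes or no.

Answer: no — h(h(b, b, c) ⊕ h(j, j, j), c ⊕ c ⊕ c ⊕ c ⊕ j ⊕ j ⊕ j, h(c, c, b) ⊕ h(j, j, b)) vs h(c ⊕ c ⊕ c ⊕ c ⊕ j ⊕ j ⊕ j, h(b, b, c) ⊕ h(j, j, j), h(c, c, b) ⊕ h(j, j, b))

Derivation:
Left:  a ⊕ h(h(b ⊕ a, b, c) ⊕ h(j, j, j ⊕ a), c ⊕ ((j ⊕ a) ⊕ c) ⊕ (c ⊕ a) ⊕ ((a ⊕ c) ⊕ (a ⊕ a)) ⊕ j ⊕ j, h(j, j, b) ⊕ (a ⊕ h(c, a ⊕ c, b)))
  Simplify inside:  h(h(b ⊕ a, b, c) ⊕ h(j, j, j ⊕ a), c ⊕ ((j ⊕ a) ⊕ c) ⊕ (c ⊕ a) ⊕ ((a ⊕ c) ⊕ (a ⊕ a)) ⊕ j ⊕ j, h(j, j, b) ⊕ (a ⊕ h(c, a ⊕ c, b)))  →  h(h(b, b, c) ⊕ h(j, j, j), c ⊕ c ⊕ c ⊕ c ⊕ j ⊕ j ⊕ j, h(c, c, b) ⊕ h(j, j, b))
  Drop the unit:  drop a
  Sort arguments:  h(h(b, b, c) ⊕ h(j, j, j), c ⊕ c ⊕ c ⊕ c ⊕ j ⊕ j ⊕ j, h(c, c, b) ⊕ h(j, j, b))
Right:  h(j ⊕ ((a ⊕ c) ⊕ j) ⊕ c ⊕ c ⊕ c ⊕ j, h(j, a ⊕ j, a ⊕ j) ⊕ h(b, b, c), (h(j ⊕ a, j ⊕ a, b) ⊕ a) ⊕ h(c, c, b))
  Work inside:  (h(j ⊕ a, j ⊕ a, b) ⊕ a) ⊕ h(c, c, b)
  Flatten:  h(j ⊕ a, j ⊕ a, b) ⊕ a ⊕ h(c, c, b)
  Inside:  h(j ⊕ a, j ⊕ a, b)  →  h(j, j, b)
  Drop the unit:  drop a
  Order the arguments:  h(c, c, b) ⊕ h(j, j, b)
  Rebuild:  h(c ⊕ c ⊕ c ⊕ c ⊕ j ⊕ j ⊕ j, h(b, b, c) ⊕ h(j, j, j), h(c, c, b) ⊕ h(j, j, b))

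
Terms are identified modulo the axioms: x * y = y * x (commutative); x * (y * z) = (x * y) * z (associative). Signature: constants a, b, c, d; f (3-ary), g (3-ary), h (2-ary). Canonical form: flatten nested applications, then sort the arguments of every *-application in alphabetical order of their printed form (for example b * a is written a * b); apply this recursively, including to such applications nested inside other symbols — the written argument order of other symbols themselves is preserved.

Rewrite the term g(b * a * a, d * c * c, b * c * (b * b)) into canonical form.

Focus inside:  b * c * (b * b)
Merge nested applications:  b * c * b * b
Sort arguments:  b * b * b * c
Put back:  g(a * a * b, c * c * d, b * b * b * c)

Answer: g(a * a * b, c * c * d, b * b * b * c)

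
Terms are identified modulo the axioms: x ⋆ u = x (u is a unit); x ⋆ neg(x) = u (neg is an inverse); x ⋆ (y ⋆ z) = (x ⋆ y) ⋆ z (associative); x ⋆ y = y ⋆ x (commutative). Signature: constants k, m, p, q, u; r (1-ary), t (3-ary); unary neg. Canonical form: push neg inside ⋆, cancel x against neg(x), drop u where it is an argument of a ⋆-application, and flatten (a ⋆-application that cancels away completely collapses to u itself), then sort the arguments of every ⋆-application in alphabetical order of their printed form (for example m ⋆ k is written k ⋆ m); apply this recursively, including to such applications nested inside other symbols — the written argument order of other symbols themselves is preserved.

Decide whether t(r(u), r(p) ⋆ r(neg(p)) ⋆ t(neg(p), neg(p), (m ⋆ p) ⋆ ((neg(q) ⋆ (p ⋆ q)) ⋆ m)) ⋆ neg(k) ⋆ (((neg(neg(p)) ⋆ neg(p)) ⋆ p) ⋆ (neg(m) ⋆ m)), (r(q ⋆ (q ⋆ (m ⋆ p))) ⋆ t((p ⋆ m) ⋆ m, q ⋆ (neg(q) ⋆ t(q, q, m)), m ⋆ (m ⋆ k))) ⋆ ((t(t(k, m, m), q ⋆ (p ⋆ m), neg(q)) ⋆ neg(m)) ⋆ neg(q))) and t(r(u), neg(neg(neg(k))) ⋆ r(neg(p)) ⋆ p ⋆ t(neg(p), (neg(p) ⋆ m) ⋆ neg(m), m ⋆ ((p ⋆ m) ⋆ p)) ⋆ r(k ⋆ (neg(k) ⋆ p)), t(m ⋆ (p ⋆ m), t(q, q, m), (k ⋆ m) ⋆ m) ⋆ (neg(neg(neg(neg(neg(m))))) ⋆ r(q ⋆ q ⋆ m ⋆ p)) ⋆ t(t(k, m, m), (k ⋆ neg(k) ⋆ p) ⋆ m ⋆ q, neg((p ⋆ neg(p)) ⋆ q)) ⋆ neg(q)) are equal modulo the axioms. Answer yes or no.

Answer: yes — both canonical forms are t(r(u), neg(k) ⋆ p ⋆ r(neg(p)) ⋆ r(p) ⋆ t(neg(p), neg(p), m ⋆ m ⋆ p ⋆ p), neg(m) ⋆ neg(q) ⋆ r(m ⋆ p ⋆ q ⋆ q) ⋆ t(m ⋆ m ⋆ p, t(q, q, m), k ⋆ m ⋆ m) ⋆ t(t(k, m, m), m ⋆ p ⋆ q, neg(q)))

Derivation:
Left:  t(r(u), r(p) ⋆ r(neg(p)) ⋆ t(neg(p), neg(p), (m ⋆ p) ⋆ ((neg(q) ⋆ (p ⋆ q)) ⋆ m)) ⋆ neg(k) ⋆ (((neg(neg(p)) ⋆ neg(p)) ⋆ p) ⋆ (neg(m) ⋆ m)), (r(q ⋆ (q ⋆ (m ⋆ p))) ⋆ t((p ⋆ m) ⋆ m, q ⋆ (neg(q) ⋆ t(q, q, m)), m ⋆ (m ⋆ k))) ⋆ ((t(t(k, m, m), q ⋆ (p ⋆ m), neg(q)) ⋆ neg(m)) ⋆ neg(q)))
  Work inside:  (r(q ⋆ (q ⋆ (m ⋆ p))) ⋆ t((p ⋆ m) ⋆ m, q ⋆ (neg(q) ⋆ t(q, q, m)), m ⋆ (m ⋆ k))) ⋆ ((t(t(k, m, m), q ⋆ (p ⋆ m), neg(q)) ⋆ neg(m)) ⋆ neg(q))
  Collect terms:  r(m ⋆ p ⋆ q ⋆ q) ⋆ t(m ⋆ m ⋆ p, t(q, q, m), k ⋆ m ⋆ m) ⋆ t(t(k, m, m), m ⋆ p ⋆ q, neg(q)) ⋆ neg(m) ⋆ neg(q)
  Sort:  neg(m) ⋆ neg(q) ⋆ r(m ⋆ p ⋆ q ⋆ q) ⋆ t(m ⋆ m ⋆ p, t(q, q, m), k ⋆ m ⋆ m) ⋆ t(t(k, m, m), m ⋆ p ⋆ q, neg(q))
  Reassemble:  t(r(u), neg(k) ⋆ p ⋆ r(neg(p)) ⋆ r(p) ⋆ t(neg(p), neg(p), m ⋆ m ⋆ p ⋆ p), neg(m) ⋆ neg(q) ⋆ r(m ⋆ p ⋆ q ⋆ q) ⋆ t(m ⋆ m ⋆ p, t(q, q, m), k ⋆ m ⋆ m) ⋆ t(t(k, m, m), m ⋆ p ⋆ q, neg(q)))
Right:  t(r(u), neg(neg(neg(k))) ⋆ r(neg(p)) ⋆ p ⋆ t(neg(p), (neg(p) ⋆ m) ⋆ neg(m), m ⋆ ((p ⋆ m) ⋆ p)) ⋆ r(k ⋆ (neg(k) ⋆ p)), t(m ⋆ (p ⋆ m), t(q, q, m), (k ⋆ m) ⋆ m) ⋆ (neg(neg(neg(neg(neg(m))))) ⋆ r(q ⋆ q ⋆ m ⋆ p)) ⋆ t(t(k, m, m), (k ⋆ neg(k) ⋆ p) ⋆ m ⋆ q, neg((p ⋆ neg(p)) ⋆ q)) ⋆ neg(q))
  Descend into:  t(m ⋆ (p ⋆ m), t(q, q, m), (k ⋆ m) ⋆ m) ⋆ (neg(neg(neg(neg(neg(m))))) ⋆ r(q ⋆ q ⋆ m ⋆ p)) ⋆ t(t(k, m, m), (k ⋆ neg(k) ⋆ p) ⋆ m ⋆ q, neg((p ⋆ neg(p)) ⋆ q)) ⋆ neg(q)
  Push neg inside:  distribute neg over ⋆ and collapse double neg
  Collect:  t(m ⋆ m ⋆ p, t(q, q, m), k ⋆ m ⋆ m) ⋆ neg(m) ⋆ r(m ⋆ p ⋆ q ⋆ q) ⋆ t(t(k, m, m), m ⋆ p ⋆ q, neg(q)) ⋆ neg(q)
  Order the arguments:  neg(m) ⋆ neg(q) ⋆ r(m ⋆ p ⋆ q ⋆ q) ⋆ t(m ⋆ m ⋆ p, t(q, q, m), k ⋆ m ⋆ m) ⋆ t(t(k, m, m), m ⋆ p ⋆ q, neg(q))
  Reassemble:  t(r(u), neg(k) ⋆ p ⋆ r(neg(p)) ⋆ r(p) ⋆ t(neg(p), neg(p), m ⋆ m ⋆ p ⋆ p), neg(m) ⋆ neg(q) ⋆ r(m ⋆ p ⋆ q ⋆ q) ⋆ t(m ⋆ m ⋆ p, t(q, q, m), k ⋆ m ⋆ m) ⋆ t(t(k, m, m), m ⋆ p ⋆ q, neg(q)))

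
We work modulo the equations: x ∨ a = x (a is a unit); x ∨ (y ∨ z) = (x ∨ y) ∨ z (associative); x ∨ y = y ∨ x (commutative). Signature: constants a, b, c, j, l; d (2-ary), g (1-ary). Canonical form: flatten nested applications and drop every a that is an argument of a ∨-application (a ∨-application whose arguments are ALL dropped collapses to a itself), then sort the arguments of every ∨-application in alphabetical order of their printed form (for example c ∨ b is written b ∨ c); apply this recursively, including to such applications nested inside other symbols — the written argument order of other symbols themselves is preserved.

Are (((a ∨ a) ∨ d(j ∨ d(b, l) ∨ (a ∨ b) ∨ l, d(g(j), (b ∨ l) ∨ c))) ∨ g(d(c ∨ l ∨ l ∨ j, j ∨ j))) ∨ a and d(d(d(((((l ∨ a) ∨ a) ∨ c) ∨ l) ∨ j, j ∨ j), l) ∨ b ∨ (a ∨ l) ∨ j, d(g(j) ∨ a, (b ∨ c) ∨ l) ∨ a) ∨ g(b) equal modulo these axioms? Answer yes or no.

Answer: no — d(b ∨ d(b, l) ∨ j ∨ l, d(g(j), b ∨ c ∨ l)) ∨ g(d(c ∨ j ∨ l ∨ l, j ∨ j)) vs d(b ∨ d(d(c ∨ j ∨ l ∨ l, j ∨ j), l) ∨ j ∨ l, d(g(j), b ∨ c ∨ l)) ∨ g(b)

Derivation:
Left:  (((a ∨ a) ∨ d(j ∨ d(b, l) ∨ (a ∨ b) ∨ l, d(g(j), (b ∨ l) ∨ c))) ∨ g(d(c ∨ l ∨ l ∨ j, j ∨ j))) ∨ a
  Un-nest:  a ∨ a ∨ d(j ∨ d(b, l) ∨ (a ∨ b) ∨ l, d(g(j), (b ∨ l) ∨ c)) ∨ g(d(c ∨ l ∨ l ∨ j, j ∨ j)) ∨ a
  Inside:  d(j ∨ d(b, l) ∨ (a ∨ b) ∨ l, d(g(j), (b ∨ l) ∨ c))  →  d(b ∨ d(b, l) ∨ j ∨ l, d(g(j), b ∨ c ∨ l))
  Inside:  g(d(c ∨ l ∨ l ∨ j, j ∨ j))  →  g(d(c ∨ j ∨ l ∨ l, j ∨ j))
  Units out:  drop a (×3)
  Sort:  d(b ∨ d(b, l) ∨ j ∨ l, d(g(j), b ∨ c ∨ l)) ∨ g(d(c ∨ j ∨ l ∨ l, j ∨ j))
Right:  d(d(d(((((l ∨ a) ∨ a) ∨ c) ∨ l) ∨ j, j ∨ j), l) ∨ b ∨ (a ∨ l) ∨ j, d(g(j) ∨ a, (b ∨ c) ∨ l) ∨ a) ∨ g(b)
  Inside:  d(d(d(((((l ∨ a) ∨ a) ∨ c) ∨ l) ∨ j, j ∨ j), l) ∨ b ∨ (a ∨ l) ∨ j, d(g(j) ∨ a, (b ∨ c) ∨ l) ∨ a)  →  d(b ∨ d(d(c ∨ j ∨ l ∨ l, j ∨ j), l) ∨ j ∨ l, d(g(j), b ∨ c ∨ l))
  Sort:  d(b ∨ d(d(c ∨ j ∨ l ∨ l, j ∨ j), l) ∨ j ∨ l, d(g(j), b ∨ c ∨ l)) ∨ g(b)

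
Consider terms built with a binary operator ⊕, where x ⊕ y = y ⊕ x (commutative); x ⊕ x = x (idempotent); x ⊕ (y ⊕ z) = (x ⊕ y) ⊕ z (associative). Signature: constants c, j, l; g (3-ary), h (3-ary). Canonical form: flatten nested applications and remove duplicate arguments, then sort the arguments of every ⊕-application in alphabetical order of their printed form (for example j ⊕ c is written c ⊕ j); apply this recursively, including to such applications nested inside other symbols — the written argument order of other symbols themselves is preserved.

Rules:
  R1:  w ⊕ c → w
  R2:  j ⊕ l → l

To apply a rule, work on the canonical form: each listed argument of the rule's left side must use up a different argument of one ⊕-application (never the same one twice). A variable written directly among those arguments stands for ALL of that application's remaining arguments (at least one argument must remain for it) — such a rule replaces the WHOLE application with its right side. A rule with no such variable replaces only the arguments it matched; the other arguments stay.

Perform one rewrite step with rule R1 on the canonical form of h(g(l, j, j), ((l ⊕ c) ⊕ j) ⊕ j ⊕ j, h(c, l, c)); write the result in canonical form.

Answer: h(g(l, j, j), j ⊕ l, h(c, l, c))

Derivation:
Canonical form:  h(g(l, j, j), c ⊕ j ⊕ l, h(c, l, c))
R1 matches:  uses c;  w := j ⊕ l
The extension variable absorbs all remaining arguments, so the whole application is rewritten.
Result:  h(g(l, j, j), j ⊕ l, h(c, l, c))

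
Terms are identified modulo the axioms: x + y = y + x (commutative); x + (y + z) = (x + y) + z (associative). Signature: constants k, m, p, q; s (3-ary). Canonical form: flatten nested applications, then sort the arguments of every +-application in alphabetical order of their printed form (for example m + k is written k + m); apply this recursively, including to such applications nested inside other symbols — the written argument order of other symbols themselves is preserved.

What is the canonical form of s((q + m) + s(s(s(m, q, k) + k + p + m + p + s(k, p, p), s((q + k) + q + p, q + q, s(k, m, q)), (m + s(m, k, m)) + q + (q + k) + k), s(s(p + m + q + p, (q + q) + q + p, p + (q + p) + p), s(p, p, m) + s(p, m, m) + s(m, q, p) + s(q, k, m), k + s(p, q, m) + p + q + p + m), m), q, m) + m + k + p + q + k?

Inside:  s((q + m) + s(s(s(m, q, k) + k + p + m + p + s(k, p, p), s((q + k) + q + p, q + q, s(k, m, q)), (m + s(m, k, m)) + q + (q + k) + k), s(s(p + m + q + p, (q + q) + q + p, p + (q + p) + p), s(p, p, m) + s(p, m, m) + s(m, q, p) + s(q, k, m), k + s(p, q, m) + p + q + p + m), m), q, m)  →  s(m + q + s(s(k + m + p + p + s(k, p, p) + s(m, q, k), s(k + p + q + q, q + q, s(k, m, q)), k + k + m + q + q + s(m, k, m)), s(s(m + p + p + q, p + q + q + q, p + p + p + q), s(m, q, p) + s(p, m, m) + s(p, p, m) + s(q, k, m), k + m + p + p + q + s(p, q, m)), m), q, m)
Sort:  k + k + m + p + q + s(m + q + s(s(k + m + p + p + s(k, p, p) + s(m, q, k), s(k + p + q + q, q + q, s(k, m, q)), k + k + m + q + q + s(m, k, m)), s(s(m + p + p + q, p + q + q + q, p + p + p + q), s(m, q, p) + s(p, m, m) + s(p, p, m) + s(q, k, m), k + m + p + p + q + s(p, q, m)), m), q, m)

Answer: k + k + m + p + q + s(m + q + s(s(k + m + p + p + s(k, p, p) + s(m, q, k), s(k + p + q + q, q + q, s(k, m, q)), k + k + m + q + q + s(m, k, m)), s(s(m + p + p + q, p + q + q + q, p + p + p + q), s(m, q, p) + s(p, m, m) + s(p, p, m) + s(q, k, m), k + m + p + p + q + s(p, q, m)), m), q, m)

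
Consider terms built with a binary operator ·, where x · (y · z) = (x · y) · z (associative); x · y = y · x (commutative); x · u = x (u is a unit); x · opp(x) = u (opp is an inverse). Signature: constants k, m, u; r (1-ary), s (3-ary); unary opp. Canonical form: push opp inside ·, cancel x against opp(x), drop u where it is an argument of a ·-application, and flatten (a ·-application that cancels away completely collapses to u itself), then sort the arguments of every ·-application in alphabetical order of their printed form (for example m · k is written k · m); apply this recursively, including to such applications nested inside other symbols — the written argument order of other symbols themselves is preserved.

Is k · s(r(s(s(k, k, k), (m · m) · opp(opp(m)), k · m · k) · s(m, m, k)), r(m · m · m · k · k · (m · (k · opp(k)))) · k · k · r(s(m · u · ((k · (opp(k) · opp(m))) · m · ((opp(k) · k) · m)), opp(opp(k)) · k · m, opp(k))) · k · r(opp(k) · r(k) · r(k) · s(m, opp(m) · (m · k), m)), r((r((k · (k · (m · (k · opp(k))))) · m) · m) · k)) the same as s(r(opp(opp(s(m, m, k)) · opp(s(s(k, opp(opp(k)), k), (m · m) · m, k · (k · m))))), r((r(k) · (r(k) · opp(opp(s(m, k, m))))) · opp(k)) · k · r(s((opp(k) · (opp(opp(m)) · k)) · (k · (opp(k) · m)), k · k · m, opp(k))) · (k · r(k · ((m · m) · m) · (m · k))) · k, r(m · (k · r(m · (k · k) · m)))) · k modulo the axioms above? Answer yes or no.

Answer: yes — both canonical forms are k · s(r(s(m, m, k) · s(s(k, k, k), m · m · m, k · k · m)), k · k · k · r(k · k · m · m · m · m) · r(opp(k) · r(k) · r(k) · s(m, k, m)) · r(s(m · m, k · k · m, opp(k))), r(k · m · r(k · k · m · m)))

Derivation:
Left:  k · s(r(s(s(k, k, k), (m · m) · opp(opp(m)), k · m · k) · s(m, m, k)), r(m · m · m · k · k · (m · (k · opp(k)))) · k · k · r(s(m · u · ((k · (opp(k) · opp(m))) · m · ((opp(k) · k) · m)), opp(opp(k)) · k · m, opp(k))) · k · r(opp(k) · r(k) · r(k) · s(m, opp(m) · (m · k), m)), r((r((k · (k · (m · (k · opp(k))))) · m) · m) · k))
  Push opp inside:  distribute opp over · and collapse double opp
  Collect terms:  k · s(r(s(m, m, k) · s(s(k, k, k), m · m · m, k · k · m)), k · k · k · r(k · k · m · m · m · m) · r(opp(k) · r(k) · r(k) · s(m, k, m)) · r(s(m · m, k · k · m, opp(k))), r(k · m · r(k · k · m · m)))
Right:  s(r(opp(opp(s(m, m, k)) · opp(s(s(k, opp(opp(k)), k), (m · m) · m, k · (k · m))))), r((r(k) · (r(k) · opp(opp(s(m, k, m))))) · opp(k)) · k · r(s((opp(k) · (opp(opp(m)) · k)) · (k · (opp(k) · m)), k · k · m, opp(k))) · (k · r(k · ((m · m) · m) · (m · k))) · k, r(m · (k · r(m · (k · k) · m)))) · k
  Push opp inside:  distribute opp over · and collapse double opp
  Collect terms:  s(r(s(m, m, k) · s(s(k, k, k), m · m · m, k · k · m)), k · k · k · r(k · k · m · m · m · m) · r(opp(k) · r(k) · r(k) · s(m, k, m)) · r(s(m · m, k · k · m, opp(k))), r(k · m · r(k · k · m · m))) · k
  Order the arguments:  k · s(r(s(m, m, k) · s(s(k, k, k), m · m · m, k · k · m)), k · k · k · r(k · k · m · m · m · m) · r(opp(k) · r(k) · r(k) · s(m, k, m)) · r(s(m · m, k · k · m, opp(k))), r(k · m · r(k · k · m · m)))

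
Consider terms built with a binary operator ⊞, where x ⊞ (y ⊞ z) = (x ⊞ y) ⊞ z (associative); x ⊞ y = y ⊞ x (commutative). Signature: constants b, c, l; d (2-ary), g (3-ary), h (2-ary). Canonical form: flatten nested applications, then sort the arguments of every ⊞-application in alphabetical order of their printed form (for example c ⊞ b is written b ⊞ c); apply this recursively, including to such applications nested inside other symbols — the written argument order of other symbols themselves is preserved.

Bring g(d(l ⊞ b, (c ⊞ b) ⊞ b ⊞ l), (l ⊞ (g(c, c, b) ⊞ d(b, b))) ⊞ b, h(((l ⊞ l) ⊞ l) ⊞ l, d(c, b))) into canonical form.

Answer: g(d(b ⊞ l, b ⊞ b ⊞ c ⊞ l), b ⊞ d(b, b) ⊞ g(c, c, b) ⊞ l, h(l ⊞ l ⊞ l ⊞ l, d(c, b)))

Derivation:
Work inside:  (l ⊞ (g(c, c, b) ⊞ d(b, b))) ⊞ b
Un-nest:  l ⊞ g(c, c, b) ⊞ d(b, b) ⊞ b
Order the arguments:  b ⊞ d(b, b) ⊞ g(c, c, b) ⊞ l
Rebuild:  g(d(b ⊞ l, b ⊞ b ⊞ c ⊞ l), b ⊞ d(b, b) ⊞ g(c, c, b) ⊞ l, h(l ⊞ l ⊞ l ⊞ l, d(c, b)))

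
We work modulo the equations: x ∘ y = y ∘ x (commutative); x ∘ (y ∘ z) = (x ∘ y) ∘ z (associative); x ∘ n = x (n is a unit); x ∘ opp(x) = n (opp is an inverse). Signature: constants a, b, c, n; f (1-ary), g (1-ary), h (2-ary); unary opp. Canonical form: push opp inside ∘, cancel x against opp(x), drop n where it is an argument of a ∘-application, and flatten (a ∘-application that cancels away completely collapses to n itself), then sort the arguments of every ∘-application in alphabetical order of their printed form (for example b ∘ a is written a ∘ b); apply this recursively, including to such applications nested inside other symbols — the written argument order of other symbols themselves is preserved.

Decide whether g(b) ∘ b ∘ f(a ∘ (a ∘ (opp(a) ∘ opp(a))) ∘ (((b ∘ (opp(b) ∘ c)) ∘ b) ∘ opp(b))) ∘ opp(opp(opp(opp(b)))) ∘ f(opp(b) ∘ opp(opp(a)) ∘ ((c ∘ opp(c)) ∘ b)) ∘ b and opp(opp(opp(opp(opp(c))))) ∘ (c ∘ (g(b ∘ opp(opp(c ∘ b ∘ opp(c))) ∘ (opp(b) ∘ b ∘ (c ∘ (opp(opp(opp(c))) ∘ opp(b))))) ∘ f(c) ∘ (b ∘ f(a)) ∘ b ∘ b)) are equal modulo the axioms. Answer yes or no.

Answer: yes — both canonical forms are b ∘ b ∘ b ∘ f(a) ∘ f(c) ∘ g(b)

Derivation:
Left:  g(b) ∘ b ∘ f(a ∘ (a ∘ (opp(a) ∘ opp(a))) ∘ (((b ∘ (opp(b) ∘ c)) ∘ b) ∘ opp(b))) ∘ opp(opp(opp(opp(b)))) ∘ f(opp(b) ∘ opp(opp(a)) ∘ ((c ∘ opp(c)) ∘ b)) ∘ b
  Push opp inside:  distribute opp over ∘ and collapse double opp
  Combine occurrences:  g(b) ∘ b ∘ b ∘ b ∘ f(c) ∘ f(a)
  Order the arguments:  b ∘ b ∘ b ∘ f(a) ∘ f(c) ∘ g(b)
Right:  opp(opp(opp(opp(opp(c))))) ∘ (c ∘ (g(b ∘ opp(opp(c ∘ b ∘ opp(c))) ∘ (opp(b) ∘ b ∘ (c ∘ (opp(opp(opp(c))) ∘ opp(b))))) ∘ f(c) ∘ (b ∘ f(a)) ∘ b ∘ b))
  Push opp inside:  distribute opp over ∘ and collapse double opp
  Cancel inverse pairs:  c cancels
  Collect terms:  g(b) ∘ f(c) ∘ b ∘ b ∘ b ∘ f(a)
  Order the arguments:  b ∘ b ∘ b ∘ f(a) ∘ f(c) ∘ g(b)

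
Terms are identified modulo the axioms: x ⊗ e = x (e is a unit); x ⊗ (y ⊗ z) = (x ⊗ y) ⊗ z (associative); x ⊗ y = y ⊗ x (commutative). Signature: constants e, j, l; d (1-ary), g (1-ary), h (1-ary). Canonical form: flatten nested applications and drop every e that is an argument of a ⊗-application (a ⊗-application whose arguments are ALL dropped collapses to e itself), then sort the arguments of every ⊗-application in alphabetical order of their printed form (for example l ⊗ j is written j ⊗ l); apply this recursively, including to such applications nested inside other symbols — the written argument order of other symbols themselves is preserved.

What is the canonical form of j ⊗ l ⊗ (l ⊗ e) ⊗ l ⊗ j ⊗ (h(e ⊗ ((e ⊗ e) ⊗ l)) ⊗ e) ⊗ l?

Flatten:  j ⊗ l ⊗ l ⊗ e ⊗ l ⊗ j ⊗ h(e ⊗ ((e ⊗ e) ⊗ l)) ⊗ e ⊗ l
Simplify inside:  h(e ⊗ ((e ⊗ e) ⊗ l))  →  h(l)
Unit:  drop e (×2)
Sort arguments:  h(l) ⊗ j ⊗ j ⊗ l ⊗ l ⊗ l ⊗ l

Answer: h(l) ⊗ j ⊗ j ⊗ l ⊗ l ⊗ l ⊗ l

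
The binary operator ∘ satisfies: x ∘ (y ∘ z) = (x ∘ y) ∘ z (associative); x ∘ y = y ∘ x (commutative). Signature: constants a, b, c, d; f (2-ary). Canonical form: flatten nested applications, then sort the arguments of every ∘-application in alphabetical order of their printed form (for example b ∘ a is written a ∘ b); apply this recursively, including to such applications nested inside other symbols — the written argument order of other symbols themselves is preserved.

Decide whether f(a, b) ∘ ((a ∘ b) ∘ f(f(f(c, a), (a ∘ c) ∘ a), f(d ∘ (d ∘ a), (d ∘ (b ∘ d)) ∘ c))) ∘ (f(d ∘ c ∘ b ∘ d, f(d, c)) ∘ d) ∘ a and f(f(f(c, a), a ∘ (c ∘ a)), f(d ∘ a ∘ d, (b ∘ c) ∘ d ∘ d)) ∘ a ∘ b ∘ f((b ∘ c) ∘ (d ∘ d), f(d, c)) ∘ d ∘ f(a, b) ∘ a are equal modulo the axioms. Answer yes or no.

Answer: yes — both canonical forms are a ∘ a ∘ b ∘ d ∘ f(a, b) ∘ f(b ∘ c ∘ d ∘ d, f(d, c)) ∘ f(f(f(c, a), a ∘ a ∘ c), f(a ∘ d ∘ d, b ∘ c ∘ d ∘ d))

Derivation:
Left:  f(a, b) ∘ ((a ∘ b) ∘ f(f(f(c, a), (a ∘ c) ∘ a), f(d ∘ (d ∘ a), (d ∘ (b ∘ d)) ∘ c))) ∘ (f(d ∘ c ∘ b ∘ d, f(d, c)) ∘ d) ∘ a
  Un-nest:  f(a, b) ∘ a ∘ b ∘ f(f(f(c, a), (a ∘ c) ∘ a), f(d ∘ (d ∘ a), (d ∘ (b ∘ d)) ∘ c)) ∘ f(d ∘ c ∘ b ∘ d, f(d, c)) ∘ d ∘ a
  Inside:  f(f(f(c, a), (a ∘ c) ∘ a), f(d ∘ (d ∘ a), (d ∘ (b ∘ d)) ∘ c))  →  f(f(f(c, a), a ∘ a ∘ c), f(a ∘ d ∘ d, b ∘ c ∘ d ∘ d))
  Canonicalize subterm:  f(d ∘ c ∘ b ∘ d, f(d, c))  →  f(b ∘ c ∘ d ∘ d, f(d, c))
  Sort:  a ∘ a ∘ b ∘ d ∘ f(a, b) ∘ f(b ∘ c ∘ d ∘ d, f(d, c)) ∘ f(f(f(c, a), a ∘ a ∘ c), f(a ∘ d ∘ d, b ∘ c ∘ d ∘ d))
Right:  f(f(f(c, a), a ∘ (c ∘ a)), f(d ∘ a ∘ d, (b ∘ c) ∘ d ∘ d)) ∘ a ∘ b ∘ f((b ∘ c) ∘ (d ∘ d), f(d, c)) ∘ d ∘ f(a, b) ∘ a
  Simplify inside:  f(f(f(c, a), a ∘ (c ∘ a)), f(d ∘ a ∘ d, (b ∘ c) ∘ d ∘ d))  →  f(f(f(c, a), a ∘ a ∘ c), f(a ∘ d ∘ d, b ∘ c ∘ d ∘ d))
  Simplify inside:  f((b ∘ c) ∘ (d ∘ d), f(d, c))  →  f(b ∘ c ∘ d ∘ d, f(d, c))
  Sort arguments:  a ∘ a ∘ b ∘ d ∘ f(a, b) ∘ f(b ∘ c ∘ d ∘ d, f(d, c)) ∘ f(f(f(c, a), a ∘ a ∘ c), f(a ∘ d ∘ d, b ∘ c ∘ d ∘ d))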